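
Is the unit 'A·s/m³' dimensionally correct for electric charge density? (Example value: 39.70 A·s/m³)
Yes

electric charge density has SI base units: A * s / m^3
A·s/m³ reduces to the same SI base units, so it is a valid unit for electric charge density.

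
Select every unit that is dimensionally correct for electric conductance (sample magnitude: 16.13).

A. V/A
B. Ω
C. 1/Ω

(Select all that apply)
C

electric conductance has SI base units: A^2 * s^3 / (kg * m^2)

Checking each option against A^2 * s^3 / (kg * m^2):
  A. V/A: ✗ does not match
  B. Ω: ✗ does not match
  C. 1/Ω: ✓ matches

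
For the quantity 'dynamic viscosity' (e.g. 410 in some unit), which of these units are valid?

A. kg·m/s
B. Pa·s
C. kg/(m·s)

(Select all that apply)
B, C

dynamic viscosity has SI base units: kg / (m * s)

Checking each option against kg / (m * s):
  A. kg·m/s: ✗ does not match
  B. Pa·s: ✓ matches
  C. kg/(m·s): ✓ matches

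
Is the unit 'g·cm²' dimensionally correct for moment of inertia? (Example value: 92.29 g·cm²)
Yes

moment of inertia has SI base units: kg * m^2
g·cm² reduces to the same SI base units, so it is a valid unit for moment of inertia.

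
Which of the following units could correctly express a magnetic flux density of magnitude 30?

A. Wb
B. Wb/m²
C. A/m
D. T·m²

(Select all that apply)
B

magnetic flux density has SI base units: kg / (A * s^2)

Checking each option against kg / (A * s^2):
  A. Wb: ✗ does not match
  B. Wb/m²: ✓ matches
  C. A/m: ✗ does not match
  D. T·m²: ✗ does not match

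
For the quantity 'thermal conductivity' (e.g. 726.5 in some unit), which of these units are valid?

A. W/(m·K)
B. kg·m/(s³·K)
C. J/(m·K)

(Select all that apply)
A, B

thermal conductivity has SI base units: kg * m / (s^3 * K)

Checking each option against kg * m / (s^3 * K):
  A. W/(m·K): ✓ matches
  B. kg·m/(s³·K): ✓ matches
  C. J/(m·K): ✗ does not match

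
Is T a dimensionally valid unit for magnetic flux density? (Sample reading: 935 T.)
Yes

magnetic flux density has SI base units: kg / (A * s^2)
T reduces to the same SI base units, so it is a valid unit for magnetic flux density.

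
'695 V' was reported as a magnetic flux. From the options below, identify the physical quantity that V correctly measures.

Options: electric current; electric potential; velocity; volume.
electric potential

magnetic flux should have units dimensionally equivalent to kg * m^2 / (A * s^2) (e.g. Wb).
The given unit 'V' reduces to kg * m^2 / (A * s^3). Of the listed options, that is the dimensionality of electric potential.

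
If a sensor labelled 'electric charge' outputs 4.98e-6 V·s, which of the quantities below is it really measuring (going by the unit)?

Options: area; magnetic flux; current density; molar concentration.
magnetic flux

electric charge should have units dimensionally equivalent to A * s (e.g. C).
The given unit 'V·s' reduces to kg * m^2 / (A * s^2). Of the listed options, that is the dimensionality of magnetic flux.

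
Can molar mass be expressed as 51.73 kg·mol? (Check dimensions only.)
No

molar mass has SI base units: kg / mol
kg·mol does NOT reduce to kg / mol; a valid unit for molar mass would be e.g. kg/mol.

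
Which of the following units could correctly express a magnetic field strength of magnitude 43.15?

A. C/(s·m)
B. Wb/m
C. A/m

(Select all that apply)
A, C

magnetic field strength has SI base units: A / m

Checking each option against A / m:
  A. C/(s·m): ✓ matches
  B. Wb/m: ✗ does not match
  C. A/m: ✓ matches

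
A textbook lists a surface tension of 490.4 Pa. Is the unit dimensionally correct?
No

surface tension has SI base units: kg / s^2
Pa does NOT reduce to kg / s^2; a valid unit for surface tension would be e.g. N/m.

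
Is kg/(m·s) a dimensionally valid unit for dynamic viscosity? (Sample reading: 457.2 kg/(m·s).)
Yes

dynamic viscosity has SI base units: kg / (m * s)
kg/(m·s) reduces to the same SI base units, so it is a valid unit for dynamic viscosity.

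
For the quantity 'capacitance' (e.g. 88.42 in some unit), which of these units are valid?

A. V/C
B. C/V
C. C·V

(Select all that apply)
B

capacitance has SI base units: A^2 * s^4 / (kg * m^2)

Checking each option against A^2 * s^4 / (kg * m^2):
  A. V/C: ✗ does not match
  B. C/V: ✓ matches
  C. C·V: ✗ does not match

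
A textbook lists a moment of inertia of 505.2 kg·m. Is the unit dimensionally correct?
No

moment of inertia has SI base units: kg * m^2
kg·m does NOT reduce to kg * m^2; a valid unit for moment of inertia would be e.g. kg·m².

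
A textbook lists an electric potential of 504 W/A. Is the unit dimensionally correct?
Yes

electric potential has SI base units: kg * m^2 / (A * s^3)
W/A reduces to the same SI base units, so it is a valid unit for electric potential.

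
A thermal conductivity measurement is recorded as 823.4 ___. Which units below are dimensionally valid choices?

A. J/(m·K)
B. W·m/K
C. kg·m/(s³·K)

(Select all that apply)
C

thermal conductivity has SI base units: kg * m / (s^3 * K)

Checking each option against kg * m / (s^3 * K):
  A. J/(m·K): ✗ does not match
  B. W·m/K: ✗ does not match
  C. kg·m/(s³·K): ✓ matches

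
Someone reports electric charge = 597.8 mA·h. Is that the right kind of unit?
Yes

electric charge has SI base units: A * s
mA·h reduces to the same SI base units, so it is a valid unit for electric charge.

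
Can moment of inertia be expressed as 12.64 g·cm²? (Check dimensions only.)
Yes

moment of inertia has SI base units: kg * m^2
g·cm² reduces to the same SI base units, so it is a valid unit for moment of inertia.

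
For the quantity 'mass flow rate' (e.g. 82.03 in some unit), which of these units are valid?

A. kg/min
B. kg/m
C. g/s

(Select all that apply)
A, C

mass flow rate has SI base units: kg / s

Checking each option against kg / s:
  A. kg/min: ✓ matches
  B. kg/m: ✗ does not match
  C. g/s: ✓ matches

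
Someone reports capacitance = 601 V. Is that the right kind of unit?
No

capacitance has SI base units: A^2 * s^4 / (kg * m^2)
V does NOT reduce to A^2 * s^4 / (kg * m^2); a valid unit for capacitance would be e.g. F.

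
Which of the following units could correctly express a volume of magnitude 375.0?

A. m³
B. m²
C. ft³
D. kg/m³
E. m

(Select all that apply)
A, C

volume has SI base units: m^3

Checking each option against m^3:
  A. m³: ✓ matches
  B. m²: ✗ does not match
  C. ft³: ✓ matches
  D. kg/m³: ✗ does not match
  E. m: ✗ does not match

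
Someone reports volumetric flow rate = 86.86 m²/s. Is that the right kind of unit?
No

volumetric flow rate has SI base units: m^3 / s
m²/s does NOT reduce to m^3 / s; a valid unit for volumetric flow rate would be e.g. m³/s.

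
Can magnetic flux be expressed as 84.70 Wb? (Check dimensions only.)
Yes

magnetic flux has SI base units: kg * m^2 / (A * s^2)
Wb reduces to the same SI base units, so it is a valid unit for magnetic flux.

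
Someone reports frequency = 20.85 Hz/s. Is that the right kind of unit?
No

frequency has SI base units: 1 / s
Hz/s does NOT reduce to 1 / s; a valid unit for frequency would be e.g. Hz.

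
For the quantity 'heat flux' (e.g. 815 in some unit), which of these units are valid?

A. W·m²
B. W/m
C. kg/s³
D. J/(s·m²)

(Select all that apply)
C, D

heat flux has SI base units: kg / s^3

Checking each option against kg / s^3:
  A. W·m²: ✗ does not match
  B. W/m: ✗ does not match
  C. kg/s³: ✓ matches
  D. J/(s·m²): ✓ matches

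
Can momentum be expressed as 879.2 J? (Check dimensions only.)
No

momentum has SI base units: kg * m / s
J does NOT reduce to kg * m / s; a valid unit for momentum would be e.g. kg·m/s.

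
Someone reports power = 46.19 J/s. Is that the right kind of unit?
Yes

power has SI base units: kg * m^2 / s^3
J/s reduces to the same SI base units, so it is a valid unit for power.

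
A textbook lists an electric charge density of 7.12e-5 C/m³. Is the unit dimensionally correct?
Yes

electric charge density has SI base units: A * s / m^3
C/m³ reduces to the same SI base units, so it is a valid unit for electric charge density.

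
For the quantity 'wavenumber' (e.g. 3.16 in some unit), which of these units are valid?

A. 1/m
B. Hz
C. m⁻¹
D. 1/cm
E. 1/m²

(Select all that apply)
A, C, D

wavenumber has SI base units: 1 / m

Checking each option against 1 / m:
  A. 1/m: ✓ matches
  B. Hz: ✗ does not match
  C. m⁻¹: ✓ matches
  D. 1/cm: ✓ matches
  E. 1/m²: ✗ does not match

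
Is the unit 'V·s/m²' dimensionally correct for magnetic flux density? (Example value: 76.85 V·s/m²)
Yes

magnetic flux density has SI base units: kg / (A * s^2)
V·s/m² reduces to the same SI base units, so it is a valid unit for magnetic flux density.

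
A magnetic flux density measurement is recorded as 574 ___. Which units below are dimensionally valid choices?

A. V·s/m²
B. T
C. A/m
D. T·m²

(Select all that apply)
A, B

magnetic flux density has SI base units: kg / (A * s^2)

Checking each option against kg / (A * s^2):
  A. V·s/m²: ✓ matches
  B. T: ✓ matches
  C. A/m: ✗ does not match
  D. T·m²: ✗ does not match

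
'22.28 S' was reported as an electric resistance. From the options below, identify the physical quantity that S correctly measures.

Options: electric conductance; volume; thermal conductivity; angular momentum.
electric conductance

electric resistance should have units dimensionally equivalent to kg * m^2 / (A^2 * s^3) (e.g. Ω).
The given unit 'S' reduces to A^2 * s^3 / (kg * m^2). Of the listed options, that is the dimensionality of electric conductance.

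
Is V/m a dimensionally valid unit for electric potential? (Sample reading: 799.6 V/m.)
No

electric potential has SI base units: kg * m^2 / (A * s^3)
V/m does NOT reduce to kg * m^2 / (A * s^3); a valid unit for electric potential would be e.g. V.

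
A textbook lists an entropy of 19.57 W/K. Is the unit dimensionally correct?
No

entropy has SI base units: kg * m^2 / (s^2 * K)
W/K does NOT reduce to kg * m^2 / (s^2 * K); a valid unit for entropy would be e.g. J/K.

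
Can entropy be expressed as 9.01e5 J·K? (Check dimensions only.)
No

entropy has SI base units: kg * m^2 / (s^2 * K)
J·K does NOT reduce to kg * m^2 / (s^2 * K); a valid unit for entropy would be e.g. J/K.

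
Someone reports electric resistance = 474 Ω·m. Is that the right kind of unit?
No

electric resistance has SI base units: kg * m^2 / (A^2 * s^3)
Ω·m does NOT reduce to kg * m^2 / (A^2 * s^3); a valid unit for electric resistance would be e.g. Ω.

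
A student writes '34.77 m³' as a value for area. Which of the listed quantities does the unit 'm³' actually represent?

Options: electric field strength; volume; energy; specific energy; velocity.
volume

area should have units dimensionally equivalent to m^2 (e.g. m²).
The given unit 'm³' reduces to m^3. Of the listed options, that is the dimensionality of volume.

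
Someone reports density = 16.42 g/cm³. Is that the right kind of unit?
Yes

density has SI base units: kg / m^3
g/cm³ reduces to the same SI base units, so it is a valid unit for density.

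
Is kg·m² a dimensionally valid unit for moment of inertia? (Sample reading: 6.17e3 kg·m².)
Yes

moment of inertia has SI base units: kg * m^2
kg·m² reduces to the same SI base units, so it is a valid unit for moment of inertia.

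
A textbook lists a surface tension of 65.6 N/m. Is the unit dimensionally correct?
Yes

surface tension has SI base units: kg / s^2
N/m reduces to the same SI base units, so it is a valid unit for surface tension.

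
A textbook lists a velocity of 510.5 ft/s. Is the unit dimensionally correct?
Yes

velocity has SI base units: m / s
ft/s reduces to the same SI base units, so it is a valid unit for velocity.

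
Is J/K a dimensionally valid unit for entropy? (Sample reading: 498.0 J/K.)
Yes

entropy has SI base units: kg * m^2 / (s^2 * K)
J/K reduces to the same SI base units, so it is a valid unit for entropy.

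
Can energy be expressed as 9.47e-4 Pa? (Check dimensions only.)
No

energy has SI base units: kg * m^2 / s^2
Pa does NOT reduce to kg * m^2 / s^2; a valid unit for energy would be e.g. J.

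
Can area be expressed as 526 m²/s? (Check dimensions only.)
No

area has SI base units: m^2
m²/s does NOT reduce to m^2; a valid unit for area would be e.g. m².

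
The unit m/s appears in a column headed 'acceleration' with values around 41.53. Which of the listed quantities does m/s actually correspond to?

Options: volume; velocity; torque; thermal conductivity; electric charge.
velocity

acceleration should have units dimensionally equivalent to m / s^2 (e.g. m/s²).
The given unit 'm/s' reduces to m / s. Of the listed options, that is the dimensionality of velocity.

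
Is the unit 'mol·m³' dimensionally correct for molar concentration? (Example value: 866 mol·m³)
No

molar concentration has SI base units: mol / m^3
mol·m³ does NOT reduce to mol / m^3; a valid unit for molar concentration would be e.g. mol/m³.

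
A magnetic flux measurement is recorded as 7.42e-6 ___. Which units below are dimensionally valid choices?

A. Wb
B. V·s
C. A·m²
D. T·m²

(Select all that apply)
A, B, D

magnetic flux has SI base units: kg * m^2 / (A * s^2)

Checking each option against kg * m^2 / (A * s^2):
  A. Wb: ✓ matches
  B. V·s: ✓ matches
  C. A·m²: ✗ does not match
  D. T·m²: ✓ matches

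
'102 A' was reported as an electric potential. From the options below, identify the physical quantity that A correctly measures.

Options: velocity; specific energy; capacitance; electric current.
electric current

electric potential should have units dimensionally equivalent to kg * m^2 / (A * s^3) (e.g. V).
The given unit 'A' reduces to A. Of the listed options, that is the dimensionality of electric current.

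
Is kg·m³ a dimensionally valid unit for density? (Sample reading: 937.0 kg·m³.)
No

density has SI base units: kg / m^3
kg·m³ does NOT reduce to kg / m^3; a valid unit for density would be e.g. kg/m³.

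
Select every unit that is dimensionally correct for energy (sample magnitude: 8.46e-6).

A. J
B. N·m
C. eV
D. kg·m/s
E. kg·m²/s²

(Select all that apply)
A, B, C, E

energy has SI base units: kg * m^2 / s^2

Checking each option against kg * m^2 / s^2:
  A. J: ✓ matches
  B. N·m: ✓ matches
  C. eV: ✓ matches
  D. kg·m/s: ✗ does not match
  E. kg·m²/s²: ✓ matches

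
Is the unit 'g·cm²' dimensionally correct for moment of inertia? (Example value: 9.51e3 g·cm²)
Yes

moment of inertia has SI base units: kg * m^2
g·cm² reduces to the same SI base units, so it is a valid unit for moment of inertia.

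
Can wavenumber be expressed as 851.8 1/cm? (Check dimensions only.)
Yes

wavenumber has SI base units: 1 / m
1/cm reduces to the same SI base units, so it is a valid unit for wavenumber.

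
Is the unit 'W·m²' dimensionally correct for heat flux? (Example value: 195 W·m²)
No

heat flux has SI base units: kg / s^3
W·m² does NOT reduce to kg / s^3; a valid unit for heat flux would be e.g. W/m².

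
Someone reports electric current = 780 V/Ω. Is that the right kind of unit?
Yes

electric current has SI base units: A
V/Ω reduces to the same SI base units, so it is a valid unit for electric current.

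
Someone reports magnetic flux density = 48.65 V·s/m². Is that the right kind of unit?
Yes

magnetic flux density has SI base units: kg / (A * s^2)
V·s/m² reduces to the same SI base units, so it is a valid unit for magnetic flux density.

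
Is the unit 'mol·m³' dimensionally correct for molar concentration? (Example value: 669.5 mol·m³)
No

molar concentration has SI base units: mol / m^3
mol·m³ does NOT reduce to mol / m^3; a valid unit for molar concentration would be e.g. mol/m³.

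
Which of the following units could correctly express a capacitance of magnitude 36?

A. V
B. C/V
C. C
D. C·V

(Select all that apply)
B

capacitance has SI base units: A^2 * s^4 / (kg * m^2)

Checking each option against A^2 * s^4 / (kg * m^2):
  A. V: ✗ does not match
  B. C/V: ✓ matches
  C. C: ✗ does not match
  D. C·V: ✗ does not match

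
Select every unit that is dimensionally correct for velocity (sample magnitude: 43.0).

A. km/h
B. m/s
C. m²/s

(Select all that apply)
A, B

velocity has SI base units: m / s

Checking each option against m / s:
  A. km/h: ✓ matches
  B. m/s: ✓ matches
  C. m²/s: ✗ does not match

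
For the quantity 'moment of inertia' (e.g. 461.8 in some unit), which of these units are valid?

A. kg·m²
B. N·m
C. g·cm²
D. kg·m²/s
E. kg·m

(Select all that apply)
A, C

moment of inertia has SI base units: kg * m^2

Checking each option against kg * m^2:
  A. kg·m²: ✓ matches
  B. N·m: ✗ does not match
  C. g·cm²: ✓ matches
  D. kg·m²/s: ✗ does not match
  E. kg·m: ✗ does not match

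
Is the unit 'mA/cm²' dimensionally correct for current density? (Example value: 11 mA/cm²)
Yes

current density has SI base units: A / m^2
mA/cm² reduces to the same SI base units, so it is a valid unit for current density.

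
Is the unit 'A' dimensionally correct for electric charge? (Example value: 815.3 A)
No

electric charge has SI base units: A * s
A does NOT reduce to A * s; a valid unit for electric charge would be e.g. C.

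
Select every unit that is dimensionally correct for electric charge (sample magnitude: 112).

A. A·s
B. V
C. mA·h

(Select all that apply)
A, C

electric charge has SI base units: A * s

Checking each option against A * s:
  A. A·s: ✓ matches
  B. V: ✗ does not match
  C. mA·h: ✓ matches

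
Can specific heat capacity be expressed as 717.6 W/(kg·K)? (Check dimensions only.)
No

specific heat capacity has SI base units: m^2 / (s^2 * K)
W/(kg·K) does NOT reduce to m^2 / (s^2 * K); a valid unit for specific heat capacity would be e.g. J/(kg·K).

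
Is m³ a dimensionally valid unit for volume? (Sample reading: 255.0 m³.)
Yes

volume has SI base units: m^3
m³ reduces to the same SI base units, so it is a valid unit for volume.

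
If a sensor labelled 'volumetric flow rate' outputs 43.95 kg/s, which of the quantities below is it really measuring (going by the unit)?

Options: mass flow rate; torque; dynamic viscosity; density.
mass flow rate

volumetric flow rate should have units dimensionally equivalent to m^3 / s (e.g. m³/s).
The given unit 'kg/s' reduces to kg / s. Of the listed options, that is the dimensionality of mass flow rate.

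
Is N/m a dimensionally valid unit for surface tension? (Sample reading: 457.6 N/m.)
Yes

surface tension has SI base units: kg / s^2
N/m reduces to the same SI base units, so it is a valid unit for surface tension.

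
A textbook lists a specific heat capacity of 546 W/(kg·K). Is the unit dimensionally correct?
No

specific heat capacity has SI base units: m^2 / (s^2 * K)
W/(kg·K) does NOT reduce to m^2 / (s^2 * K); a valid unit for specific heat capacity would be e.g. J/(kg·K).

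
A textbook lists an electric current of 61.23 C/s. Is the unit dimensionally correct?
Yes

electric current has SI base units: A
C/s reduces to the same SI base units, so it is a valid unit for electric current.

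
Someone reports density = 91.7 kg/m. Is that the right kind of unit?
No

density has SI base units: kg / m^3
kg/m does NOT reduce to kg / m^3; a valid unit for density would be e.g. kg/m³.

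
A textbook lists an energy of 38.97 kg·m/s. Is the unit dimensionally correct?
No

energy has SI base units: kg * m^2 / s^2
kg·m/s does NOT reduce to kg * m^2 / s^2; a valid unit for energy would be e.g. J.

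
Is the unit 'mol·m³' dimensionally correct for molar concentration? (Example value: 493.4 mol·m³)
No

molar concentration has SI base units: mol / m^3
mol·m³ does NOT reduce to mol / m^3; a valid unit for molar concentration would be e.g. mol/m³.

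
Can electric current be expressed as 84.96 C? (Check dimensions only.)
No

electric current has SI base units: A
C does NOT reduce to A; a valid unit for electric current would be e.g. A.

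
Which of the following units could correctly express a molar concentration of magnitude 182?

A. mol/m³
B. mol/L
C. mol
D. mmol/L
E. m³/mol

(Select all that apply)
A, B, D

molar concentration has SI base units: mol / m^3

Checking each option against mol / m^3:
  A. mol/m³: ✓ matches
  B. mol/L: ✓ matches
  C. mol: ✗ does not match
  D. mmol/L: ✓ matches
  E. m³/mol: ✗ does not match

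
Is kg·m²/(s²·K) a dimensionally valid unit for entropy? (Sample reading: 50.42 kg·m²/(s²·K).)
Yes

entropy has SI base units: kg * m^2 / (s^2 * K)
kg·m²/(s²·K) reduces to the same SI base units, so it is a valid unit for entropy.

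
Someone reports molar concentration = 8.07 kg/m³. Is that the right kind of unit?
No

molar concentration has SI base units: mol / m^3
kg/m³ does NOT reduce to mol / m^3; a valid unit for molar concentration would be e.g. mol/m³.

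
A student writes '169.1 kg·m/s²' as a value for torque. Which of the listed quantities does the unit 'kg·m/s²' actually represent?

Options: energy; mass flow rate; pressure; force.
force

torque should have units dimensionally equivalent to kg * m^2 / s^2 (e.g. N·m).
The given unit 'kg·m/s²' reduces to kg * m / s^2. Of the listed options, that is the dimensionality of force.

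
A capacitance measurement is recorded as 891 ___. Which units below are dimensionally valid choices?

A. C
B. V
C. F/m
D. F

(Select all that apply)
D

capacitance has SI base units: A^2 * s^4 / (kg * m^2)

Checking each option against A^2 * s^4 / (kg * m^2):
  A. C: ✗ does not match
  B. V: ✗ does not match
  C. F/m: ✗ does not match
  D. F: ✓ matches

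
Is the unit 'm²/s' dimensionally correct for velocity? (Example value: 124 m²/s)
No

velocity has SI base units: m / s
m²/s does NOT reduce to m / s; a valid unit for velocity would be e.g. m/s.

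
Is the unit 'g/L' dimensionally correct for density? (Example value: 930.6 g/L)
Yes

density has SI base units: kg / m^3
g/L reduces to the same SI base units, so it is a valid unit for density.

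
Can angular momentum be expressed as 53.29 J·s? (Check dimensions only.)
Yes

angular momentum has SI base units: kg * m^2 / s
J·s reduces to the same SI base units, so it is a valid unit for angular momentum.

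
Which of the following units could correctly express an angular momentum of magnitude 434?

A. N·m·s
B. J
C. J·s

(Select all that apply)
A, C

angular momentum has SI base units: kg * m^2 / s

Checking each option against kg * m^2 / s:
  A. N·m·s: ✓ matches
  B. J: ✗ does not match
  C. J·s: ✓ matches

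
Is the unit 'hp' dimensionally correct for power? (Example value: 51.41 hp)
Yes

power has SI base units: kg * m^2 / s^3
hp reduces to the same SI base units, so it is a valid unit for power.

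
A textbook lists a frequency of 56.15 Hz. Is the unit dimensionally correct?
Yes

frequency has SI base units: 1 / s
Hz reduces to the same SI base units, so it is a valid unit for frequency.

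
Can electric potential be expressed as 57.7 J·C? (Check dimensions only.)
No

electric potential has SI base units: kg * m^2 / (A * s^3)
J·C does NOT reduce to kg * m^2 / (A * s^3); a valid unit for electric potential would be e.g. V.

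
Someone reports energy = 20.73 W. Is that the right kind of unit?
No

energy has SI base units: kg * m^2 / s^2
W does NOT reduce to kg * m^2 / s^2; a valid unit for energy would be e.g. J.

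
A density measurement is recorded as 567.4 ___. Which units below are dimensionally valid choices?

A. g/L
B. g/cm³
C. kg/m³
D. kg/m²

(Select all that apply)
A, B, C

density has SI base units: kg / m^3

Checking each option against kg / m^3:
  A. g/L: ✓ matches
  B. g/cm³: ✓ matches
  C. kg/m³: ✓ matches
  D. kg/m²: ✗ does not match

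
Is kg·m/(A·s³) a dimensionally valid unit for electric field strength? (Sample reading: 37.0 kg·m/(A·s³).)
Yes

electric field strength has SI base units: kg * m / (A * s^3)
kg·m/(A·s³) reduces to the same SI base units, so it is a valid unit for electric field strength.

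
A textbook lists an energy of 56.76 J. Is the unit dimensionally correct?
Yes

energy has SI base units: kg * m^2 / s^2
J reduces to the same SI base units, so it is a valid unit for energy.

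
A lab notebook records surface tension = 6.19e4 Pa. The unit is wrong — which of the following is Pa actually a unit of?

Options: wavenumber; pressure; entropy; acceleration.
pressure

surface tension should have units dimensionally equivalent to kg / s^2 (e.g. N/m).
The given unit 'Pa' reduces to kg / (m * s^2). Of the listed options, that is the dimensionality of pressure.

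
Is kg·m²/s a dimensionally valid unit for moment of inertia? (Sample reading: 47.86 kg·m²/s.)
No

moment of inertia has SI base units: kg * m^2
kg·m²/s does NOT reduce to kg * m^2; a valid unit for moment of inertia would be e.g. kg·m².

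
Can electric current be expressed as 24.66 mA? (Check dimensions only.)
Yes

electric current has SI base units: A
mA reduces to the same SI base units, so it is a valid unit for electric current.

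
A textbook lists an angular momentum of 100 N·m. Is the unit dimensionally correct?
No

angular momentum has SI base units: kg * m^2 / s
N·m does NOT reduce to kg * m^2 / s; a valid unit for angular momentum would be e.g. kg·m²/s.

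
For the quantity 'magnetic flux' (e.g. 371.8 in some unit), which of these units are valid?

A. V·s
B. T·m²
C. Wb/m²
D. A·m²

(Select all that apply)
A, B

magnetic flux has SI base units: kg * m^2 / (A * s^2)

Checking each option against kg * m^2 / (A * s^2):
  A. V·s: ✓ matches
  B. T·m²: ✓ matches
  C. Wb/m²: ✗ does not match
  D. A·m²: ✗ does not match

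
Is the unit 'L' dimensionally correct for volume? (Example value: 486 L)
Yes

volume has SI base units: m^3
L reduces to the same SI base units, so it is a valid unit for volume.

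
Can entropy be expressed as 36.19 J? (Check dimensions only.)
No

entropy has SI base units: kg * m^2 / (s^2 * K)
J does NOT reduce to kg * m^2 / (s^2 * K); a valid unit for entropy would be e.g. J/K.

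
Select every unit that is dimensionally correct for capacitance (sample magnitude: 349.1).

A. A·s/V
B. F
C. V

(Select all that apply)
A, B

capacitance has SI base units: A^2 * s^4 / (kg * m^2)

Checking each option against A^2 * s^4 / (kg * m^2):
  A. A·s/V: ✓ matches
  B. F: ✓ matches
  C. V: ✗ does not match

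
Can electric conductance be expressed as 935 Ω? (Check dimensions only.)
No

electric conductance has SI base units: A^2 * s^3 / (kg * m^2)
Ω does NOT reduce to A^2 * s^3 / (kg * m^2); a valid unit for electric conductance would be e.g. S.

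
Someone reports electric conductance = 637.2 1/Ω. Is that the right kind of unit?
Yes

electric conductance has SI base units: A^2 * s^3 / (kg * m^2)
1/Ω reduces to the same SI base units, so it is a valid unit for electric conductance.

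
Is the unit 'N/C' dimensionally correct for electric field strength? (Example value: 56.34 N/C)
Yes

electric field strength has SI base units: kg * m / (A * s^3)
N/C reduces to the same SI base units, so it is a valid unit for electric field strength.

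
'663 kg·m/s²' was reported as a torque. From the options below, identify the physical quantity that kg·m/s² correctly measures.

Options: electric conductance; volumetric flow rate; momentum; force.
force

torque should have units dimensionally equivalent to kg * m^2 / s^2 (e.g. N·m).
The given unit 'kg·m/s²' reduces to kg * m / s^2. Of the listed options, that is the dimensionality of force.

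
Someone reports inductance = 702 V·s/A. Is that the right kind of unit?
Yes

inductance has SI base units: kg * m^2 / (A^2 * s^2)
V·s/A reduces to the same SI base units, so it is a valid unit for inductance.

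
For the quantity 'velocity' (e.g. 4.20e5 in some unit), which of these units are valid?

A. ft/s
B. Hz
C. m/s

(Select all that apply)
A, C

velocity has SI base units: m / s

Checking each option against m / s:
  A. ft/s: ✓ matches
  B. Hz: ✗ does not match
  C. m/s: ✓ matches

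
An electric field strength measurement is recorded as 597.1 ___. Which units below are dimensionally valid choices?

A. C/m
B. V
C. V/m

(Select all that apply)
C

electric field strength has SI base units: kg * m / (A * s^3)

Checking each option against kg * m / (A * s^3):
  A. C/m: ✗ does not match
  B. V: ✗ does not match
  C. V/m: ✓ matches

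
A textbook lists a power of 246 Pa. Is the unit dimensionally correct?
No

power has SI base units: kg * m^2 / s^3
Pa does NOT reduce to kg * m^2 / s^3; a valid unit for power would be e.g. W.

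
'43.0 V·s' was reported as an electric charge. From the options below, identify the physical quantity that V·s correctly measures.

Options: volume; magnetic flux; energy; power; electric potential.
magnetic flux

electric charge should have units dimensionally equivalent to A * s (e.g. C).
The given unit 'V·s' reduces to kg * m^2 / (A * s^2). Of the listed options, that is the dimensionality of magnetic flux.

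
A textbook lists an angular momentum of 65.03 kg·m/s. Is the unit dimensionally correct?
No

angular momentum has SI base units: kg * m^2 / s
kg·m/s does NOT reduce to kg * m^2 / s; a valid unit for angular momentum would be e.g. kg·m²/s.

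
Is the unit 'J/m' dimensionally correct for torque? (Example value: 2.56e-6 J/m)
No

torque has SI base units: kg * m^2 / s^2
J/m does NOT reduce to kg * m^2 / s^2; a valid unit for torque would be e.g. N·m.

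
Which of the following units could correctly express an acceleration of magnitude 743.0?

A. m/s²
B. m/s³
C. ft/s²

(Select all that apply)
A, C

acceleration has SI base units: m / s^2

Checking each option against m / s^2:
  A. m/s²: ✓ matches
  B. m/s³: ✗ does not match
  C. ft/s²: ✓ matches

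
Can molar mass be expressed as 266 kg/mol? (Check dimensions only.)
Yes

molar mass has SI base units: kg / mol
kg/mol reduces to the same SI base units, so it is a valid unit for molar mass.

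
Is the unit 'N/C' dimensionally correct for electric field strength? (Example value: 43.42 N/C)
Yes

electric field strength has SI base units: kg * m / (A * s^3)
N/C reduces to the same SI base units, so it is a valid unit for electric field strength.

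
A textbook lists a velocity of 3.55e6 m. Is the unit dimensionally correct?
No

velocity has SI base units: m / s
m does NOT reduce to m / s; a valid unit for velocity would be e.g. m/s.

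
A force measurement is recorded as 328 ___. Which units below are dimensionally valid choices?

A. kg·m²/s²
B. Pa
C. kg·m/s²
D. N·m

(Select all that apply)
C

force has SI base units: kg * m / s^2

Checking each option against kg * m / s^2:
  A. kg·m²/s²: ✗ does not match
  B. Pa: ✗ does not match
  C. kg·m/s²: ✓ matches
  D. N·m: ✗ does not match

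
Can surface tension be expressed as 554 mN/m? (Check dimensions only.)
Yes

surface tension has SI base units: kg / s^2
mN/m reduces to the same SI base units, so it is a valid unit for surface tension.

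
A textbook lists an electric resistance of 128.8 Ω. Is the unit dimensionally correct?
Yes

electric resistance has SI base units: kg * m^2 / (A^2 * s^3)
Ω reduces to the same SI base units, so it is a valid unit for electric resistance.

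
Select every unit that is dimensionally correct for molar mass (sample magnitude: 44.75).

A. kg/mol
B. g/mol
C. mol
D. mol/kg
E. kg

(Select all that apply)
A, B

molar mass has SI base units: kg / mol

Checking each option against kg / mol:
  A. kg/mol: ✓ matches
  B. g/mol: ✓ matches
  C. mol: ✗ does not match
  D. mol/kg: ✗ does not match
  E. kg: ✗ does not match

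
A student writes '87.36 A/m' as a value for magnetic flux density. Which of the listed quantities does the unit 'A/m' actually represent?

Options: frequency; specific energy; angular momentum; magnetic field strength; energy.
magnetic field strength

magnetic flux density should have units dimensionally equivalent to kg / (A * s^2) (e.g. T).
The given unit 'A/m' reduces to A / m. Of the listed options, that is the dimensionality of magnetic field strength.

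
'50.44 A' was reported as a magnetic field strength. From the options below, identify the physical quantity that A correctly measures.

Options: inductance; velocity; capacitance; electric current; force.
electric current

magnetic field strength should have units dimensionally equivalent to A / m (e.g. A/m).
The given unit 'A' reduces to A. Of the listed options, that is the dimensionality of electric current.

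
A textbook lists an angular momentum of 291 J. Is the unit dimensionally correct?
No

angular momentum has SI base units: kg * m^2 / s
J does NOT reduce to kg * m^2 / s; a valid unit for angular momentum would be e.g. kg·m²/s.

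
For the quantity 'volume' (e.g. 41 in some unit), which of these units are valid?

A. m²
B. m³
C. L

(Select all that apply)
B, C

volume has SI base units: m^3

Checking each option against m^3:
  A. m²: ✗ does not match
  B. m³: ✓ matches
  C. L: ✓ matches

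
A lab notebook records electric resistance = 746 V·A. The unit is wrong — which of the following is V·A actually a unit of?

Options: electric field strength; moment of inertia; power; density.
power

electric resistance should have units dimensionally equivalent to kg * m^2 / (A^2 * s^3) (e.g. Ω).
The given unit 'V·A' reduces to kg * m^2 / s^3. Of the listed options, that is the dimensionality of power.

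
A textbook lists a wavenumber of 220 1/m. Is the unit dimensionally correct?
Yes

wavenumber has SI base units: 1 / m
1/m reduces to the same SI base units, so it is a valid unit for wavenumber.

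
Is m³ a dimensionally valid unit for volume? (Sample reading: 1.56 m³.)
Yes

volume has SI base units: m^3
m³ reduces to the same SI base units, so it is a valid unit for volume.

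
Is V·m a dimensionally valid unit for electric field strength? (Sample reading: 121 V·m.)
No

electric field strength has SI base units: kg * m / (A * s^3)
V·m does NOT reduce to kg * m / (A * s^3); a valid unit for electric field strength would be e.g. V/m.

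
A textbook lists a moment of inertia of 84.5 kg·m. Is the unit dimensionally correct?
No

moment of inertia has SI base units: kg * m^2
kg·m does NOT reduce to kg * m^2; a valid unit for moment of inertia would be e.g. kg·m².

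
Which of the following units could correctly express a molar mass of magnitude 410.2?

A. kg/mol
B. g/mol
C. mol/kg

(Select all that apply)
A, B

molar mass has SI base units: kg / mol

Checking each option against kg / mol:
  A. kg/mol: ✓ matches
  B. g/mol: ✓ matches
  C. mol/kg: ✗ does not match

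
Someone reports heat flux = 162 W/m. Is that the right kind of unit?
No

heat flux has SI base units: kg / s^3
W/m does NOT reduce to kg / s^3; a valid unit for heat flux would be e.g. W/m².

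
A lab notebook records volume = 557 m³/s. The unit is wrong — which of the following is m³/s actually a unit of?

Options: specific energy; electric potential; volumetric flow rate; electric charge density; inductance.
volumetric flow rate

volume should have units dimensionally equivalent to m^3 (e.g. m³).
The given unit 'm³/s' reduces to m^3 / s. Of the listed options, that is the dimensionality of volumetric flow rate.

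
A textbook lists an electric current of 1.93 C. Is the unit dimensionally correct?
No

electric current has SI base units: A
C does NOT reduce to A; a valid unit for electric current would be e.g. A.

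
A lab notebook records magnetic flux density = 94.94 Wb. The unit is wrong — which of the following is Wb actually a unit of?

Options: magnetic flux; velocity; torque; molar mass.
magnetic flux

magnetic flux density should have units dimensionally equivalent to kg / (A * s^2) (e.g. T).
The given unit 'Wb' reduces to kg * m^2 / (A * s^2). Of the listed options, that is the dimensionality of magnetic flux.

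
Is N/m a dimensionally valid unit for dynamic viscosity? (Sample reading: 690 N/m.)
No

dynamic viscosity has SI base units: kg / (m * s)
N/m does NOT reduce to kg / (m * s); a valid unit for dynamic viscosity would be e.g. Pa·s.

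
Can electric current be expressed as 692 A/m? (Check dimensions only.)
No

electric current has SI base units: A
A/m does NOT reduce to A; a valid unit for electric current would be e.g. A.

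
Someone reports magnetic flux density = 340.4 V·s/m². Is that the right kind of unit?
Yes

magnetic flux density has SI base units: kg / (A * s^2)
V·s/m² reduces to the same SI base units, so it is a valid unit for magnetic flux density.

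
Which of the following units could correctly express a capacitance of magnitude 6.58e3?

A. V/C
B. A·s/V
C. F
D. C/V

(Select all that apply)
B, C, D

capacitance has SI base units: A^2 * s^4 / (kg * m^2)

Checking each option against A^2 * s^4 / (kg * m^2):
  A. V/C: ✗ does not match
  B. A·s/V: ✓ matches
  C. F: ✓ matches
  D. C/V: ✓ matches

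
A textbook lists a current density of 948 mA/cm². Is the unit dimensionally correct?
Yes

current density has SI base units: A / m^2
mA/cm² reduces to the same SI base units, so it is a valid unit for current density.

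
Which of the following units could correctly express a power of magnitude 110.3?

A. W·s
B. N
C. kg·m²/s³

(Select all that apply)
C

power has SI base units: kg * m^2 / s^3

Checking each option against kg * m^2 / s^3:
  A. W·s: ✗ does not match
  B. N: ✗ does not match
  C. kg·m²/s³: ✓ matches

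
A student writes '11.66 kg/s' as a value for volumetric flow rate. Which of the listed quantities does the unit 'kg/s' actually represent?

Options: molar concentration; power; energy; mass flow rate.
mass flow rate

volumetric flow rate should have units dimensionally equivalent to m^3 / s (e.g. m³/s).
The given unit 'kg/s' reduces to kg / s. Of the listed options, that is the dimensionality of mass flow rate.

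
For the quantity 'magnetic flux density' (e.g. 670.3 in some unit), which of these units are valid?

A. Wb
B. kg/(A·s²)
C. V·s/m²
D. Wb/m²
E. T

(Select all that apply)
B, C, D, E

magnetic flux density has SI base units: kg / (A * s^2)

Checking each option against kg / (A * s^2):
  A. Wb: ✗ does not match
  B. kg/(A·s²): ✓ matches
  C. V·s/m²: ✓ matches
  D. Wb/m²: ✓ matches
  E. T: ✓ matches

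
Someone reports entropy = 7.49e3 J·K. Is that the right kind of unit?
No

entropy has SI base units: kg * m^2 / (s^2 * K)
J·K does NOT reduce to kg * m^2 / (s^2 * K); a valid unit for entropy would be e.g. J/K.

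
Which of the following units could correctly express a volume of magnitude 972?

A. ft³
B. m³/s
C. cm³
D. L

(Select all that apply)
A, C, D

volume has SI base units: m^3

Checking each option against m^3:
  A. ft³: ✓ matches
  B. m³/s: ✗ does not match
  C. cm³: ✓ matches
  D. L: ✓ matches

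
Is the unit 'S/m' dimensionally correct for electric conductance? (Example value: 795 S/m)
No

electric conductance has SI base units: A^2 * s^3 / (kg * m^2)
S/m does NOT reduce to A^2 * s^3 / (kg * m^2); a valid unit for electric conductance would be e.g. S.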